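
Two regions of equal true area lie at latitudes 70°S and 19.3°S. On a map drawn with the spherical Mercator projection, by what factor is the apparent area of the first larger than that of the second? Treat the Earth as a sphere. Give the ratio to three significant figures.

Mercator areal scale is sec²φ.
At 70°: sec²(70°) = 1/0.3420² = 8.549.
At 19.3°: sec²(19.3°) = 1/0.9438² = 1.123.
Ratio = 8.549/1.123 = cos²(19.3°)/cos²(70°) ≈ 7.61.

7.61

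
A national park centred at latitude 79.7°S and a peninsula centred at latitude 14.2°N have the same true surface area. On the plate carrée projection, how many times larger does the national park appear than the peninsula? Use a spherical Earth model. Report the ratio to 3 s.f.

5.42

For the equirectangular projection with φ₀ = 0 (plate carrée), h = 1 along meridians and k = sec φ along parallels.
Areal scale at 79.7°: h·k = 1.000 × 5.593 = 5.593.
Areal scale at 14.2°: h·k = 1.000 × 1.032 = 1.032.
Ratio = 5.593/1.032 ≈ 5.42.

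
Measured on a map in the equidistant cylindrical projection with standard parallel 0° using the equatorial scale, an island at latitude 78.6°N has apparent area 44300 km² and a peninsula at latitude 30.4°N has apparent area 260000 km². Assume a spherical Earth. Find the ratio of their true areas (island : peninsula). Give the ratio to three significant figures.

On the plate carrée, areal scale = h·k = 1 × sec φ, so true area = apparent × cos φ.
True area of island: 44300 × cos(78.6°) = 44300 × 0.1977 = 8756 km².
True area of peninsula: 260000 × cos(30.4°) = 260000 × 0.8625 = 224300 km².
Ratio = 8756 / 224300 ≈ 0.0390.

0.0390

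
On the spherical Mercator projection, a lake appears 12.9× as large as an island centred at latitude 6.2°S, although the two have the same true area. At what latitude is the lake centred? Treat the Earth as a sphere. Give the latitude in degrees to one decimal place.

73.9°

For equal true areas on Mercator, apparent areas scale as sec²φ, so the ratio is cos²φ₂ / cos²φ₁.
cos²φ₂ / cos²φ₁ = 12.9  ⇒  cos φ₁ = cos 6.2° / √12.9 = 0.9942/3.592 = 0.2768.
φ₁ = arccos(0.2768) ≈ 73.9°.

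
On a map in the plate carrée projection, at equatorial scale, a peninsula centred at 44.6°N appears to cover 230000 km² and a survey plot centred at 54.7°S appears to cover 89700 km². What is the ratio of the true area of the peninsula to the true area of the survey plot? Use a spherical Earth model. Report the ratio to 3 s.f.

3.16

On the plate carrée, areal scale = h·k = 1 × sec φ, so true area = apparent × cos φ.
True area of peninsula: 230000 × cos(44.6°) = 230000 × 0.7120 = 163800 km².
True area of survey plot: 89700 × cos(54.7°) = 89700 × 0.5779 = 51830 km².
Ratio = 163800 / 51830 ≈ 3.16.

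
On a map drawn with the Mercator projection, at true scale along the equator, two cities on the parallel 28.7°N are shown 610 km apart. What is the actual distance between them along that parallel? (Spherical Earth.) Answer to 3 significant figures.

For Mercator, h = k = sec φ (a conformal cylindrical projection has a single point scale, 1/cos φ).
Along the parallel at 28.7°, map distances are exaggerated by k = sec 28.7° = 1.140.
True distance = 610 / 1.140 = 610 × cos 28.7° ≈ 535 km.

535 km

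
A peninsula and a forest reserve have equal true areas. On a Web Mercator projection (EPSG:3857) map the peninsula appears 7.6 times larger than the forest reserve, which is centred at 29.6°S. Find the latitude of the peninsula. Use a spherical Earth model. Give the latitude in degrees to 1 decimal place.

On Mercator, (apparent₁)/(apparent₂) = sec²φ₁ / sec²φ₂ when true areas are equal.
cos²φ₂ / cos²φ₁ = 7.6  ⇒  cos φ₁ = cos 29.6° / √7.6 = 0.8695/2.757 = 0.3154.
φ₁ = arccos(0.3154) ≈ 71.6°.

71.6°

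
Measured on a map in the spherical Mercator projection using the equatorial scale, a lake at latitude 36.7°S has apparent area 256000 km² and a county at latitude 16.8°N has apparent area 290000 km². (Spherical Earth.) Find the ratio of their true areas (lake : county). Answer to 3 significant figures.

0.619

Mercator's areal exaggeration is sec²φ; hence true area = (apparent area) · cos²φ.
True area of lake: 256000 × cos²(36.7°) = 256000 × 0.6428 = 164600 km².
True area of county: 290000 × cos²(16.8°) = 290000 × 0.9165 = 265800 km².
Ratio = 164600 / 265800 ≈ 0.619.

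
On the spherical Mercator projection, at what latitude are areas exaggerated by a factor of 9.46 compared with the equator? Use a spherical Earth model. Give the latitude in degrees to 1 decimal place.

Mercator areal scale is sec²φ.
sec²φ = 9.46  ⇒  cos²φ = 0.1057  ⇒  cos φ = 0.3251.
φ = arccos(0.3251) ≈ 71.0°.

71.0°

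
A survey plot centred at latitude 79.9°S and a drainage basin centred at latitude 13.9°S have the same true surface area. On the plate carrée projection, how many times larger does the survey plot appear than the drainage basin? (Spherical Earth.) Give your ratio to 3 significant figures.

5.54

In the plate carrée (x = Rλ, y = Rφ), meridians are true-scale (h = 1) and parallels are stretched by k = sec φ.
Areal scale at 79.9°: h·k = 1.000 × 5.702 = 5.702.
Areal scale at 13.9°: h·k = 1.000 × 1.030 = 1.030.
Ratio = 5.702/1.030 ≈ 5.54.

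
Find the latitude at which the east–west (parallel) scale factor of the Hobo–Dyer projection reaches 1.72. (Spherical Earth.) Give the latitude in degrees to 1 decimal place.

62.5°

The Hobo–Dyer projection is cylindrical equal-area with φ₀ = 37.5°. Cylindrical equal-area (φ₀ = 37.5°): h = cos φ / cos 37.5° along meridians, k = cos 37.5° / cos φ along parallels; h·k = 1.
k = cos φ₀ / cos φ = 1.72  ⇒  cos φ = cos 37.5° / 1.72 = 0.4613.
φ = arccos(0.4613) ≈ 62.5°.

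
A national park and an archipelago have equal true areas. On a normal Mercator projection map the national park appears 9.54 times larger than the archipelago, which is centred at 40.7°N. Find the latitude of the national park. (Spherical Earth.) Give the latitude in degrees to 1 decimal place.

On Mercator, (apparent₁)/(apparent₂) = sec²φ₁ / sec²φ₂ when true areas are equal.
cos²φ₂ / cos²φ₁ = 9.54  ⇒  cos φ₁ = cos 40.7° / √9.54 = 0.7581/3.089 = 0.2455.
φ₁ = arccos(0.2455) ≈ 75.8°.

75.8°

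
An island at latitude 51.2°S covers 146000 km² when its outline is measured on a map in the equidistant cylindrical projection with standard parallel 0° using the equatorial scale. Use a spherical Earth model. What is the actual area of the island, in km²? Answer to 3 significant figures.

In the plate carrée (x = Rλ, y = Rφ), meridians are true-scale (h = 1) and parallels are stretched by k = sec φ.
Areal scale = h·k = 1 × sec φ; at 51.2°, h = 1.000, k = 1.596, so h·k = 1.596.
True area = apparent / (areal scale) = 146000 / 1.596 ≈ 91500 km².

91500 km²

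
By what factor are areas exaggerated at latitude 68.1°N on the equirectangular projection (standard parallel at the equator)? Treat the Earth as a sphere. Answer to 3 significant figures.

For the equirectangular projection with φ₀ = 0 (plate carrée), h = 1 along meridians and k = sec φ along parallels.
Areal scale = h·k = 1 × sec φ; at 68.1°, h = 1.000, k = 2.681, so h·k = 2.681.

2.68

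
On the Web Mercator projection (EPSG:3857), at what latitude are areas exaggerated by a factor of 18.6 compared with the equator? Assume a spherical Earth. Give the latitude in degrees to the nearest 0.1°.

Mercator areal scale is sec²φ.
sec²φ = 18.6  ⇒  cos²φ = 0.05376  ⇒  cos φ = 0.2319.
φ = arccos(0.2319) ≈ 76.6°.

76.6°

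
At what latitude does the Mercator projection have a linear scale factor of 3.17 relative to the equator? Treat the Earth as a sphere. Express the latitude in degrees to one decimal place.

Mercator scale is k = sec φ = 1/cos φ.
1/cos φ = 3.17  ⇒  cos φ = 0.3155  ⇒  φ = arccos(0.3155) ≈ 71.6°.

71.6°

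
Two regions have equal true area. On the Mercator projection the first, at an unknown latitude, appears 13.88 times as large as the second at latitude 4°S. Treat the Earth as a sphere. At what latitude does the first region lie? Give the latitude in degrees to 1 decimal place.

74.5°

For equal true areas on Mercator, apparent areas scale as sec²φ, so the ratio is cos²φ₂ / cos²φ₁.
cos²φ₂ / cos²φ₁ = 13.88  ⇒  cos φ₁ = cos 4° / √13.88 = 0.9976/3.726 = 0.2678.
φ₁ = arccos(0.2678) ≈ 74.5°.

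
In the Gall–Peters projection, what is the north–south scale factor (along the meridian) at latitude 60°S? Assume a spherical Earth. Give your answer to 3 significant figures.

The Gall–Peters projection is cylindrical equal-area with φ₀ = 45°. A cylindrical equal-area projection with standard parallel φ₀ has meridian scale h = cos φ / cos φ₀ and parallel scale k = cos φ₀ / cos φ (so areas are preserved, h·k = 1).
h = cos 60° / cos 45° = 0.5000/0.7071 = 0.7071.

0.707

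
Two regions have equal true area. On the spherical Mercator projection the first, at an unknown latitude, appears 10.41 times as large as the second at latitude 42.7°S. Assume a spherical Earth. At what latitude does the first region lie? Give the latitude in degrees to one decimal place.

76.8°

For equal true areas on Mercator, apparent areas scale as sec²φ, so the ratio is cos²φ₂ / cos²φ₁.
cos²φ₂ / cos²φ₁ = 10.41  ⇒  cos φ₁ = cos 42.7° / √10.41 = 0.7349/3.226 = 0.2278.
φ₁ = arccos(0.2278) ≈ 76.8°.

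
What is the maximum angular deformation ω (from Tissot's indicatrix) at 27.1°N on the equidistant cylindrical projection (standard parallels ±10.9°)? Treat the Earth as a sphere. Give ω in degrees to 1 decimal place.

5.6°

The equidistant cylindrical projection with φ₀ = 10.9° has h = 1 (meridians true) and k = cos φ₀ / cos φ along parallels.
At 27.1°: h = 1.000, k = 1.103; principal scales a = 1.103, b = 1.000.
sin(ω/2) = (a − b)/(a + b) = 0.1031/2.103 = 0.04901, so ω = 2 arcsin(0.04901) ≈ 5.6°.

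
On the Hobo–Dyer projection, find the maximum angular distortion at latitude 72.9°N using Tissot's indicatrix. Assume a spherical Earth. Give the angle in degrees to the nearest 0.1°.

98.7°

The Hobo–Dyer projection is cylindrical equal-area with φ₀ = 37.5°. Cylindrical equal-area (φ₀ = 37.5°): h = cos φ / cos 37.5° along meridians, k = cos 37.5° / cos φ along parallels; h·k = 1.
At 72.9°: h = 0.3706, k = 2.698; principal scales a = 2.698, b = 0.3706.
sin(ω/2) = (a − b)/(a + b) = 2.327/3.069 = 0.7584, so ω = 2 arcsin(0.7584) ≈ 98.7°.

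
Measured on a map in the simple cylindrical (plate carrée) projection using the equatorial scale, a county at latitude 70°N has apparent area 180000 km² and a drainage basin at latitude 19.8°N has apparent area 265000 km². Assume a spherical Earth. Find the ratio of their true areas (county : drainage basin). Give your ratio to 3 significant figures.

On the plate carrée, areal scale = h·k = 1 × sec φ, so true area = apparent × cos φ.
True area of county: 180000 × cos(70°) = 180000 × 0.3420 = 61560 km².
True area of drainage basin: 265000 × cos(19.8°) = 265000 × 0.9409 = 249300 km².
Ratio = 61560 / 249300 ≈ 0.247.

0.247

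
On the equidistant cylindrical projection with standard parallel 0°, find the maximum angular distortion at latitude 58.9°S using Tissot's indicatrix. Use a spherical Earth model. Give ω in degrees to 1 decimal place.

37.2°

For the equirectangular projection with φ₀ = 0 (plate carrée), h = 1 along meridians and k = sec φ along parallels.
At 58.9°: h = 1.000, k = 1.936; principal scales a = 1.936, b = 1.000.
sin(ω/2) = (a − b)/(a + b) = 0.9360/2.936 = 0.3188, so ω = 2 arcsin(0.3188) ≈ 37.2°.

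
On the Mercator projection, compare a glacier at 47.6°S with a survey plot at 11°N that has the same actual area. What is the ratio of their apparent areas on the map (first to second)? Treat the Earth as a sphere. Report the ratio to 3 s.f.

Mercator areal scale is sec²φ.
At 47.6°: sec²(47.6°) = 1/0.6743² = 2.199.
At 11°: sec²(11°) = 1/0.9816² = 1.038.
Ratio = 2.199/1.038 = cos²(11°)/cos²(47.6°) ≈ 2.12.

2.12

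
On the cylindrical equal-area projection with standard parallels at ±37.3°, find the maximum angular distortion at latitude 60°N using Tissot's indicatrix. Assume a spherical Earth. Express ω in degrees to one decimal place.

51.4°

Cylindrical equal-area (φ₀ = 37.3°): h = cos φ / cos 37.3° along meridians, k = cos 37.3° / cos φ along parallels; h·k = 1.
At 60°: h = 0.6286, k = 1.591; principal scales a = 1.591, b = 0.6286.
sin(ω/2) = (a − b)/(a + b) = 0.9624/2.220 = 0.4336, so ω = 2 arcsin(0.4336) ≈ 51.4°.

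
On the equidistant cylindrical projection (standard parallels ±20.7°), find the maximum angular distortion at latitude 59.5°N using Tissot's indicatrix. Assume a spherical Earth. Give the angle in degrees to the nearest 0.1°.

In the equirectangular projection with standard parallel φ₀ = 20.7° (x = Rλ cos φ₀, y = Rφ), meridians are true-scale (h = 1) and the parallel scale is k = cos φ₀ / cos φ.
At 59.5°: h = 1.000, k = 1.843; principal scales a = 1.843, b = 1.000.
sin(ω/2) = (a − b)/(a + b) = 0.8431/2.843 = 0.2965, so ω = 2 arcsin(0.2965) ≈ 34.5°.

34.5°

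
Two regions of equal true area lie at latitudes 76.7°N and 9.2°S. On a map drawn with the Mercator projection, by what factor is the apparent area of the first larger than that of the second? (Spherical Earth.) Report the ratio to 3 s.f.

Mercator is conformal with k = sec φ, so areal scale = k² = sec²φ.
At 76.7°: sec²(76.7°) = 1/0.2300² = 18.90.
At 9.2°: sec²(9.2°) = 1/0.9871² = 1.026.
Ratio = 18.90/1.026 = cos²(9.2°)/cos²(76.7°) ≈ 18.4.

18.4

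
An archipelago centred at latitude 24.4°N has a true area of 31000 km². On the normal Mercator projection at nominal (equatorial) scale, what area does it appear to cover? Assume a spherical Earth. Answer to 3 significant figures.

Mercator is conformal, so the point scale is isotropic: h = k = sec φ = 1/cos φ.
Areal scale = k² = sec²φ = 1/cos²(24.4°) = 1/0.9107² = 1.206.
Apparent area = 31000 × 1.206 ≈ 37400 km².

37400 km²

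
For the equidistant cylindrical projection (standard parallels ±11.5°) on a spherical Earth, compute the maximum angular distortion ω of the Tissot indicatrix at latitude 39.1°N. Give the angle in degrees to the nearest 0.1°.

13.3°

With standard parallel φ₀ = 11.5°, the equirectangular projection gives x = Rλ cos φ₀, y = Rφ, so h = 1 and k = cos 11.5° / cos φ.
At 39.1°: h = 1.000, k = 1.263; principal scales a = 1.263, b = 1.000.
sin(ω/2) = (a − b)/(a + b) = 0.2627/2.263 = 0.1161, so ω = 2 arcsin(0.1161) ≈ 13.3°.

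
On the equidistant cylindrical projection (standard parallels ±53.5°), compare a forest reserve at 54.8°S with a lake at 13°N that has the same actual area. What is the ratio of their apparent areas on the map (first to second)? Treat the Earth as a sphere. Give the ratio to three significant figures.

1.69

With standard parallel φ₀ = 53.5°, the equirectangular projection gives x = Rλ cos φ₀, y = Rφ, so h = 1 and k = cos 53.5° / cos φ.
Areal scale at 54.8°: h·k = 1.000 × 1.032 = 1.032.
Areal scale at 13°: h·k = 1.000 × 0.6105 = 0.6105.
Ratio = 1.032/0.6105 ≈ 1.69.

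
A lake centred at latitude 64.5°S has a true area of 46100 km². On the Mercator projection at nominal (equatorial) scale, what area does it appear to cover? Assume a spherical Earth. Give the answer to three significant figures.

249000 km²

The Mercator projection is conformal; its linear scale factor is the same in every direction and equals sec φ = 1/cos φ.
Areal scale = k² = sec²φ = 1/cos²(64.5°) = 1/0.4305² = 5.395.
Apparent area = 46100 × 5.395 ≈ 249000 km².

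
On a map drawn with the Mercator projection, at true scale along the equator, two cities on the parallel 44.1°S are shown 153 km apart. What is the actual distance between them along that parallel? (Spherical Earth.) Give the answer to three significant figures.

110 km

The Mercator projection is conformal; its linear scale factor is the same in every direction and equals sec φ = 1/cos φ.
Along the parallel at 44.1°, map distances are exaggerated by k = sec 44.1° = 1.393.
True distance = 153 / 1.393 = 153 × cos 44.1° ≈ 110 km.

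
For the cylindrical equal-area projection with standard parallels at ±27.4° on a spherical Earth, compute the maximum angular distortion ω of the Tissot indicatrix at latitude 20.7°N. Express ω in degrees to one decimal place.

Cylindrical equal-area (φ₀ = 27.4°): h = cos φ / cos 27.4° along meridians, k = cos 27.4° / cos φ along parallels; h·k = 1.
At 20.7°: h = 1.054, k = 0.9491; principal scales a = 1.054, b = 0.9491.
sin(ω/2) = (a − b)/(a + b) = 0.1046/2.003 = 0.05221, so ω = 2 arcsin(0.05221) ≈ 6.0°.

6.0°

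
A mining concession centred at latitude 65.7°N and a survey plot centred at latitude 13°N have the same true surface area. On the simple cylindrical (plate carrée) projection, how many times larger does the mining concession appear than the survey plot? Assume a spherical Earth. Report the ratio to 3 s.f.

2.37

In the plate carrée (x = Rλ, y = Rφ), meridians are true-scale (h = 1) and parallels are stretched by k = sec φ.
Areal scale at 65.7°: h·k = 1.000 × 2.430 = 2.430.
Areal scale at 13°: h·k = 1.000 × 1.026 = 1.026.
Ratio = 2.430/1.026 ≈ 2.37.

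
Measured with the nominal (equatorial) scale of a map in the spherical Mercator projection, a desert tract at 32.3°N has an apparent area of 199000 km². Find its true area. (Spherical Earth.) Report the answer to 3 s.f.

142000 km²

For Mercator, h = k = sec φ (a conformal cylindrical projection has a single point scale, 1/cos φ).
Areal scale = k² = sec²φ = 1/cos²(32.3°) = 1/0.8453² = 1.400.
True area = apparent / (areal scale) = 199000 / 1.400 ≈ 142000 km².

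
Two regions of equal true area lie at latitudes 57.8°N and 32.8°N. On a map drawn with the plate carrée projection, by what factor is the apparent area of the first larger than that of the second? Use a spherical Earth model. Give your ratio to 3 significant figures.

1.58

In the plate carrée (x = Rλ, y = Rφ), meridians are true-scale (h = 1) and parallels are stretched by k = sec φ.
Areal scale at 57.8°: h·k = 1.000 × 1.877 = 1.877.
Areal scale at 32.8°: h·k = 1.000 × 1.190 = 1.190.
Ratio = 1.877/1.190 ≈ 1.58.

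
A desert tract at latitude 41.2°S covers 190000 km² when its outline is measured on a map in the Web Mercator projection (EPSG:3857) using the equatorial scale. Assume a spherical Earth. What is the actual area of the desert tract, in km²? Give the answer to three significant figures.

The Mercator projection is conformal; its linear scale factor is the same in every direction and equals sec φ = 1/cos φ.
Areal scale = k² = sec²φ = 1/cos²(41.2°) = 1/0.7524² = 1.766.
True area = apparent / (areal scale) = 190000 / 1.766 ≈ 108000 km².

108000 km²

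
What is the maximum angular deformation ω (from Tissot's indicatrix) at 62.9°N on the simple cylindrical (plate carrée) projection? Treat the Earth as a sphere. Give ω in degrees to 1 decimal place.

43.9°

Plate carrée maps x = Rλ, y = Rφ. The meridian scale is h = 1 and the parallel scale is k = 1/cos φ = sec φ.
At 62.9°: h = 1.000, k = 2.195; principal scales a = 2.195, b = 1.000.
sin(ω/2) = (a − b)/(a + b) = 1.195/3.195 = 0.3741, so ω = 2 arcsin(0.3741) ≈ 43.9°.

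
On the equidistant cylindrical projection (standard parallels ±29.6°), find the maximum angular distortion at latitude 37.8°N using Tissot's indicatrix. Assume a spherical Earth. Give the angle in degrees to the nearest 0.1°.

5.5°

With standard parallel φ₀ = 29.6°, the equirectangular projection gives x = Rλ cos φ₀, y = Rφ, so h = 1 and k = cos 29.6° / cos φ.
At 37.8°: h = 1.000, k = 1.100; principal scales a = 1.100, b = 1.000.
sin(ω/2) = (a − b)/(a + b) = 0.1004/2.100 = 0.04781, so ω = 2 arcsin(0.04781) ≈ 5.5°.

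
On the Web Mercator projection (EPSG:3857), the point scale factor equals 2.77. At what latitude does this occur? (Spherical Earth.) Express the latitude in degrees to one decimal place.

68.8°

Mercator scale is k = sec φ = 1/cos φ.
1/cos φ = 2.77  ⇒  cos φ = 0.3610  ⇒  φ = arccos(0.3610) ≈ 68.8°.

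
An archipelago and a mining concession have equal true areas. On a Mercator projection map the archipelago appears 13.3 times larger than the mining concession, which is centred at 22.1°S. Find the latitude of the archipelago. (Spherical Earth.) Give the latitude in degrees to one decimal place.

75.3°

Mercator areal scale is sec²φ, so apparent-area ratio = sec²φ₁ / sec²φ₂ = cos²φ₂ / cos²φ₁.
cos²φ₂ / cos²φ₁ = 13.3  ⇒  cos φ₁ = cos 22.1° / √13.3 = 0.9265/3.647 = 0.2541.
φ₁ = arccos(0.2541) ≈ 75.3°.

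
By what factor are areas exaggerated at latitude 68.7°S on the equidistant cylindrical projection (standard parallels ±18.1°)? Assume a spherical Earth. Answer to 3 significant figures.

2.62

With standard parallel φ₀ = 18.1°, the equirectangular projection gives x = Rλ cos φ₀, y = Rφ, so h = 1 and k = cos 18.1° / cos φ.
Areal scale = h·k = 1 × cos φ₀ / cos φ; at 68.7°, h = 1.000, k = 2.617, so h·k = 2.617.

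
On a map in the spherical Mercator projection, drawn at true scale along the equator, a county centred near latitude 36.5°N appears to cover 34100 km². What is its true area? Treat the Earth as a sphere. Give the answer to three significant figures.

22000 km²

Mercator is conformal, so the point scale is isotropic: h = k = sec φ = 1/cos φ.
Areal scale = k² = sec²φ = 1/cos²(36.5°) = 1/0.8039² = 1.548.
True area = apparent / (areal scale) = 34100 / 1.548 ≈ 22000 km².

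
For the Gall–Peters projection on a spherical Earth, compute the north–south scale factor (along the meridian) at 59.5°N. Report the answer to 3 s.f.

The Gall–Peters projection is cylindrical equal-area with φ₀ = 45°. A cylindrical equal-area projection with standard parallel φ₀ has meridian scale h = cos φ / cos φ₀ and parallel scale k = cos φ₀ / cos φ (so areas are preserved, h·k = 1).
h = cos 59.5° / cos 45° = 0.5075/0.7071 = 0.7178.

0.718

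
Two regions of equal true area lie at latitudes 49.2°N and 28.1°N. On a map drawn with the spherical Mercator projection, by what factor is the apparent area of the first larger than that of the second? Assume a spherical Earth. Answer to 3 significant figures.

1.82

Mercator areal scale is sec²φ.
At 49.2°: sec²(49.2°) = 1/0.6534² = 2.342.
At 28.1°: sec²(28.1°) = 1/0.8821² = 1.285.
Ratio = 2.342/1.285 = cos²(28.1°)/cos²(49.2°) ≈ 1.82.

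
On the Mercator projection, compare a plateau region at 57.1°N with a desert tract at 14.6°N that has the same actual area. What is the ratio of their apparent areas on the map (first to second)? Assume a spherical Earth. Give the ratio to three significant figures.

3.17

Mercator is conformal with k = sec φ, so areal scale = k² = sec²φ.
At 57.1°: sec²(57.1°) = 1/0.5432² = 3.389.
At 14.6°: sec²(14.6°) = 1/0.9677² = 1.068.
Ratio = 3.389/1.068 = cos²(14.6°)/cos²(57.1°) ≈ 3.17.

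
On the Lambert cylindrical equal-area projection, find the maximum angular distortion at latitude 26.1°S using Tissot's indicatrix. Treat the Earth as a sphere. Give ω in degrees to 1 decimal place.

12.3°

The Lambert cylindrical equal-area projection is the cylindrical equal-area projection with its standard parallel at the equator (φ₀ = 0). Cylindrical equal-area (φ₀ = 0°): h = cos φ / cos 0° along meridians, k = cos 0° / cos φ along parallels; h·k = 1.
At 26.1°: h = 0.8980, k = 1.114; principal scales a = 1.114, b = 0.8980.
sin(ω/2) = (a − b)/(a + b) = 0.2155/2.012 = 0.1071, so ω = 2 arcsin(0.1071) ≈ 12.3°.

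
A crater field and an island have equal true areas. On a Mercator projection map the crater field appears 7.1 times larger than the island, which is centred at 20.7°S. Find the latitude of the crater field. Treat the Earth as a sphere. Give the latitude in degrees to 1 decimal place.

Mercator areal scale is sec²φ, so apparent-area ratio = sec²φ₁ / sec²φ₂ = cos²φ₂ / cos²φ₁.
cos²φ₂ / cos²φ₁ = 7.1  ⇒  cos φ₁ = cos 20.7° / √7.1 = 0.9354/2.665 = 0.3511.
φ₁ = arccos(0.3511) ≈ 69.4°.

69.4°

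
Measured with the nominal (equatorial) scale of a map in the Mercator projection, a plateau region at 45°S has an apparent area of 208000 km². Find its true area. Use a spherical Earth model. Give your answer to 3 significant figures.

For Mercator, h = k = sec φ (a conformal cylindrical projection has a single point scale, 1/cos φ).
Areal scale = k² = sec²φ = 1/cos²(45°) = 1/0.7071² = 2.000.
True area = apparent / (areal scale) = 208000 / 2.000 ≈ 104000 km².

104000 km²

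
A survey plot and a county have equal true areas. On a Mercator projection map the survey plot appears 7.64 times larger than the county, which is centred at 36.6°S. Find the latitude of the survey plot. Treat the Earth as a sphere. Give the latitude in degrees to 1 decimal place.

73.1°

For equal true areas on Mercator, apparent areas scale as sec²φ, so the ratio is cos²φ₂ / cos²φ₁.
cos²φ₂ / cos²φ₁ = 7.64  ⇒  cos φ₁ = cos 36.6° / √7.64 = 0.8028/2.764 = 0.2904.
φ₁ = arccos(0.2904) ≈ 73.1°.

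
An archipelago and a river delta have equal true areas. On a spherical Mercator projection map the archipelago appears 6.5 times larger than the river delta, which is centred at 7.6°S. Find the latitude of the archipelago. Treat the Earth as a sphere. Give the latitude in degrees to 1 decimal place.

On Mercator, (apparent₁)/(apparent₂) = sec²φ₁ / sec²φ₂ when true areas are equal.
cos²φ₂ / cos²φ₁ = 6.5  ⇒  cos φ₁ = cos 7.6° / √6.5 = 0.9912/2.550 = 0.3888.
φ₁ = arccos(0.3888) ≈ 67.1°.

67.1°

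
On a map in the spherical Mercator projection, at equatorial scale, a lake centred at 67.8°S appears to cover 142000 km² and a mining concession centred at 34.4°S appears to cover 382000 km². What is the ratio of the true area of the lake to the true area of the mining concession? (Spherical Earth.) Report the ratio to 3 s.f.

On Mercator the areal scale is sec²φ, so true area = apparent × cos²φ.
True area of lake: 142000 × cos²(67.8°) = 142000 × 0.1428 = 20270 km².
True area of mining concession: 382000 × cos²(34.4°) = 382000 × 0.6808 = 260100 km².
Ratio = 20270 / 260100 ≈ 0.0779.

0.0779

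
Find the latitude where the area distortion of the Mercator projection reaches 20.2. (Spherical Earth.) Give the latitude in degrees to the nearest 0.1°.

77.1°

Mercator areal scale is sec²φ.
sec²φ = 20.2  ⇒  cos²φ = 0.04950  ⇒  cos φ = 0.2225.
φ = arccos(0.2225) ≈ 77.1°.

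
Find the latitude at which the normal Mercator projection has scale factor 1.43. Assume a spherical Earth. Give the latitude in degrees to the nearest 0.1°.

Mercator scale is k = sec φ = 1/cos φ.
1/cos φ = 1.43  ⇒  cos φ = 0.6993  ⇒  φ = arccos(0.6993) ≈ 45.6°.

45.6°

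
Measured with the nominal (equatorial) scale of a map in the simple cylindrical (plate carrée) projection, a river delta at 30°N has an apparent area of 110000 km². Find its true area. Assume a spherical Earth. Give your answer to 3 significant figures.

Plate carrée maps x = Rλ, y = Rφ. The meridian scale is h = 1 and the parallel scale is k = 1/cos φ = sec φ.
Areal scale = h·k = 1 × sec φ; at 30°, h = 1.000, k = 1.155, so h·k = 1.155.
True area = apparent / (areal scale) = 110000 / 1.155 ≈ 95300 km².

95300 km²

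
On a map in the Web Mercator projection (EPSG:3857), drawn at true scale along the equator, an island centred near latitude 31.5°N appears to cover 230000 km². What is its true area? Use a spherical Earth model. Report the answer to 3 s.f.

Mercator is conformal, so the point scale is isotropic: h = k = sec φ = 1/cos φ.
Areal scale = k² = sec²φ = 1/cos²(31.5°) = 1/0.8526² = 1.376.
True area = apparent / (areal scale) = 230000 / 1.376 ≈ 167000 km².

167000 km²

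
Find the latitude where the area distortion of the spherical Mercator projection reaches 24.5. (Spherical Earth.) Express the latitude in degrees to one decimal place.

Mercator areal scale is sec²φ.
sec²φ = 24.5  ⇒  cos²φ = 0.04082  ⇒  cos φ = 0.2020.
φ = arccos(0.2020) ≈ 78.3°.

78.3°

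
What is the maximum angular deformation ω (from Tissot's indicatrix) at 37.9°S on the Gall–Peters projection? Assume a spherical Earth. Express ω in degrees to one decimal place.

Gall–Peters is a cylindrical equal-area projection with standard parallels at ±45°. A cylindrical equal-area projection with standard parallel φ₀ has meridian scale h = cos φ / cos φ₀ and parallel scale k = cos φ₀ / cos φ (so areas are preserved, h·k = 1).
At 37.9°: h = 1.116, k = 0.8961; principal scales a = 1.116, b = 0.8961.
sin(ω/2) = (a − b)/(a + b) = 0.2198/2.012 = 0.1093, so ω = 2 arcsin(0.1093) ≈ 12.5°.

12.5°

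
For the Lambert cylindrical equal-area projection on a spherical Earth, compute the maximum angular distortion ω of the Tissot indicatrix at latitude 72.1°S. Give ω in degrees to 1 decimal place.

111.7°

The Lambert cylindrical equal-area projection is the cylindrical equal-area projection with its standard parallel at the equator (φ₀ = 0). Cylindrical equal-area (φ₀ = 0°): h = cos φ / cos 0° along meridians, k = cos 0° / cos φ along parallels; h·k = 1.
At 72.1°: h = 0.3074, k = 3.254; principal scales a = 3.254, b = 0.3074.
sin(ω/2) = (a − b)/(a + b) = 2.946/3.561 = 0.8274, so ω = 2 arcsin(0.8274) ≈ 111.7°.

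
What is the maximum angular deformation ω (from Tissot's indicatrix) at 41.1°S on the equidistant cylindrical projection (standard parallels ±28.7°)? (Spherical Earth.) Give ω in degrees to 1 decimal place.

8.7°

With standard parallel φ₀ = 28.7°, the equirectangular projection gives x = Rλ cos φ₀, y = Rφ, so h = 1 and k = cos 28.7° / cos φ.
At 41.1°: h = 1.000, k = 1.164; principal scales a = 1.164, b = 1.000.
sin(ω/2) = (a − b)/(a + b) = 0.1640/2.164 = 0.07578, so ω = 2 arcsin(0.07578) ≈ 8.7°.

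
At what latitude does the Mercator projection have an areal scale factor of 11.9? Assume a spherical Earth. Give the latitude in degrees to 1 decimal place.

73.1°

Mercator areal scale is sec²φ.
sec²φ = 11.9  ⇒  cos²φ = 0.08403  ⇒  cos φ = 0.2899.
φ = arccos(0.2899) ≈ 73.1°.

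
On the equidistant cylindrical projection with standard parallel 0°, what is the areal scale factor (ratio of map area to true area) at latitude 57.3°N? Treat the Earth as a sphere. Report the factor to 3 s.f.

1.85

For the equirectangular projection with φ₀ = 0 (plate carrée), h = 1 along meridians and k = sec φ along parallels.
Areal scale = h·k = 1 × sec φ; at 57.3°, h = 1.000, k = 1.851, so h·k = 1.851.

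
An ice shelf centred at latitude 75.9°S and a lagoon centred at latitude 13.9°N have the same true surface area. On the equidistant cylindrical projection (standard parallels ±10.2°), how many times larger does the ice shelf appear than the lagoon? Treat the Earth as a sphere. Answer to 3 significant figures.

3.98

The equidistant cylindrical projection with φ₀ = 10.2° has h = 1 (meridians true) and k = cos φ₀ / cos φ along parallels.
Areal scale at 75.9°: h·k = 1.000 × 4.040 = 4.040.
Areal scale at 13.9°: h·k = 1.000 × 1.014 = 1.014.
Ratio = 4.040/1.014 ≈ 3.98.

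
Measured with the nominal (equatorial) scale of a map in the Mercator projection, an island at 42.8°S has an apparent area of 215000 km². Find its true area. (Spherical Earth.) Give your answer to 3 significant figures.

116000 km²

The Mercator projection is conformal; its linear scale factor is the same in every direction and equals sec φ = 1/cos φ.
Areal scale = k² = sec²φ = 1/cos²(42.8°) = 1/0.7337² = 1.857.
True area = apparent / (areal scale) = 215000 / 1.857 ≈ 116000 km².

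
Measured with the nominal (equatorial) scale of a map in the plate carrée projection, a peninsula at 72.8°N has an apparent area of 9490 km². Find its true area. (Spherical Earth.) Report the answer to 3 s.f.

2810 km²

Plate carrée maps x = Rλ, y = Rφ. The meridian scale is h = 1 and the parallel scale is k = 1/cos φ = sec φ.
Areal scale = h·k = 1 × sec φ; at 72.8°, h = 1.000, k = 3.382, so h·k = 3.382.
True area = apparent / (areal scale) = 9490 / 3.382 ≈ 2810 km².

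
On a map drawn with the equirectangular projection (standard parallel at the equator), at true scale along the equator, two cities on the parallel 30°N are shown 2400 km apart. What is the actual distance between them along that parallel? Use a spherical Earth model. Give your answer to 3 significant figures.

In the plate carrée (x = Rλ, y = Rφ), meridians are true-scale (h = 1) and parallels are stretched by k = sec φ.
Along the parallel at 30°, map distances are exaggerated by k = sec 30° = 1.155.
True distance = 2400 / 1.155 = 2400 × cos 30° ≈ 2080 km.

2080 km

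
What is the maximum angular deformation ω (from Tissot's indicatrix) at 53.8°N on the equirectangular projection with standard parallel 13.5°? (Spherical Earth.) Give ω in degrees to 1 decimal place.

In the equirectangular projection with standard parallel φ₀ = 13.5° (x = Rλ cos φ₀, y = Rφ), meridians are true-scale (h = 1) and the parallel scale is k = cos φ₀ / cos φ.
At 53.8°: h = 1.000, k = 1.646; principal scales a = 1.646, b = 1.000.
sin(ω/2) = (a − b)/(a + b) = 0.6464/2.646 = 0.2443, so ω = 2 arcsin(0.2443) ≈ 28.3°.

28.3°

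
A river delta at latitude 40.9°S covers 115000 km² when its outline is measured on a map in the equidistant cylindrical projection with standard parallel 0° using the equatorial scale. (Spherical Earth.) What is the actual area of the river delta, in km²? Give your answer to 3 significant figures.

In the plate carrée (x = Rλ, y = Rφ), meridians are true-scale (h = 1) and parallels are stretched by k = sec φ.
Areal scale = h·k = 1 × sec φ; at 40.9°, h = 1.000, k = 1.323, so h·k = 1.323.
True area = apparent / (areal scale) = 115000 / 1.323 ≈ 86900 km².

86900 km²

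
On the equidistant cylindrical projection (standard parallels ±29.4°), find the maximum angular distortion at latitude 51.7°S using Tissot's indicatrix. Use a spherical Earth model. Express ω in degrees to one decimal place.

19.4°

In the equirectangular projection with standard parallel φ₀ = 29.4° (x = Rλ cos φ₀, y = Rφ), meridians are true-scale (h = 1) and the parallel scale is k = cos φ₀ / cos φ.
At 51.7°: h = 1.000, k = 1.406; principal scales a = 1.406, b = 1.000.
sin(ω/2) = (a − b)/(a + b) = 0.4057/2.406 = 0.1686, so ω = 2 arcsin(0.1686) ≈ 19.4°.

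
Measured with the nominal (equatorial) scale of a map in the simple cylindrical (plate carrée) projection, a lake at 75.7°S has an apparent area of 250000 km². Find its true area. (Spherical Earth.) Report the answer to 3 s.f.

In the plate carrée (x = Rλ, y = Rφ), meridians are true-scale (h = 1) and parallels are stretched by k = sec φ.
Areal scale = h·k = 1 × sec φ; at 75.7°, h = 1.000, k = 4.049, so h·k = 4.049.
True area = apparent / (areal scale) = 250000 / 4.049 ≈ 61700 km².

61700 km²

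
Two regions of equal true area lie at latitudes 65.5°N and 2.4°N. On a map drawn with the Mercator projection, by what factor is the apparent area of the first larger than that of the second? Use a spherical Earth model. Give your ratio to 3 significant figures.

5.80

On Mercator, area is exaggerated by sec²φ = 1/cos²φ.
At 65.5°: sec²(65.5°) = 1/0.4147² = 5.815.
At 2.4°: sec²(2.4°) = 1/0.9991² = 1.002.
Ratio = 5.815/1.002 = cos²(2.4°)/cos²(65.5°) ≈ 5.80.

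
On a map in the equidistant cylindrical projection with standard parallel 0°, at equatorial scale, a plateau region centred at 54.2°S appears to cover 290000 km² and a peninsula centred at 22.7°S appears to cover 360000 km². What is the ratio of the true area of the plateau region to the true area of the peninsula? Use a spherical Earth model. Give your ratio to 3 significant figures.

0.511

On the plate carrée, areal scale = h·k = 1 × sec φ, so true area = apparent × cos φ.
True area of plateau region: 290000 × cos(54.2°) = 290000 × 0.5850 = 169600 km².
True area of peninsula: 360000 × cos(22.7°) = 360000 × 0.9225 = 332100 km².
Ratio = 169600 / 332100 ≈ 0.511.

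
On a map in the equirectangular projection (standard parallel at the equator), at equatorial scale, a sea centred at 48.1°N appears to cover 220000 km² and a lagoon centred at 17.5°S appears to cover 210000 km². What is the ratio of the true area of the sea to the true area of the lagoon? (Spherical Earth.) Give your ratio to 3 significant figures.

Plate carrée has h = 1 and k = sec φ, giving areal scale sec φ; true area = (apparent area) · cos φ.
True area of sea: 220000 × cos(48.1°) = 220000 × 0.6678 = 146900 km².
True area of lagoon: 210000 × cos(17.5°) = 210000 × 0.9537 = 200300 km².
Ratio = 146900 / 200300 ≈ 0.734.

0.734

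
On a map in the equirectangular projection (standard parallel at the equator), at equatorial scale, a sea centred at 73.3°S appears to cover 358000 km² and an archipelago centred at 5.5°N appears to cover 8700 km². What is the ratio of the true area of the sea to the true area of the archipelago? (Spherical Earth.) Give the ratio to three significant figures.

11.9

On the plate carrée, areal scale = h·k = 1 × sec φ, so true area = apparent × cos φ.
True area of sea: 358000 × cos(73.3°) = 358000 × 0.2874 = 102900 km².
True area of archipelago: 8700 × cos(5.5°) = 8700 × 0.9954 = 8660 km².
Ratio = 102900 / 8660 ≈ 11.9.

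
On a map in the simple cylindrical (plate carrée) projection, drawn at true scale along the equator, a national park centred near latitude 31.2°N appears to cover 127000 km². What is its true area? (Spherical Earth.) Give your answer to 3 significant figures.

109000 km²

In the plate carrée (x = Rλ, y = Rφ), meridians are true-scale (h = 1) and parallels are stretched by k = sec φ.
Areal scale = h·k = 1 × sec φ; at 31.2°, h = 1.000, k = 1.169, so h·k = 1.169.
True area = apparent / (areal scale) = 127000 / 1.169 ≈ 109000 km².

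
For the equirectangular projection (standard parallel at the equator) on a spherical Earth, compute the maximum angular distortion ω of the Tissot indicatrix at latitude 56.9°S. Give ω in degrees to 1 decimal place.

Plate carrée maps x = Rλ, y = Rφ. The meridian scale is h = 1 and the parallel scale is k = 1/cos φ = sec φ.
At 56.9°: h = 1.000, k = 1.831; principal scales a = 1.831, b = 1.000.
sin(ω/2) = (a − b)/(a + b) = 0.8312/2.831 = 0.2936, so ω = 2 arcsin(0.2936) ≈ 34.1°.

34.1°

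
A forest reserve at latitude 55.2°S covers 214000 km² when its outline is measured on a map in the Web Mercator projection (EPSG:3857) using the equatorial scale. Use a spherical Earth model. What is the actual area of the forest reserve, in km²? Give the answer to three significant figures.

69700 km²

For Mercator, h = k = sec φ (a conformal cylindrical projection has a single point scale, 1/cos φ).
Areal scale = k² = sec²φ = 1/cos²(55.2°) = 1/0.5707² = 3.070.
True area = apparent / (areal scale) = 214000 / 3.070 ≈ 69700 km².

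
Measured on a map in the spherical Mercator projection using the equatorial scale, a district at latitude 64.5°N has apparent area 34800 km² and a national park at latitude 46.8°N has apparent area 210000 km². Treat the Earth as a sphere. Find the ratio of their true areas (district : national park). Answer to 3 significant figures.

Mercator's areal exaggeration is sec²φ; hence true area = (apparent area) · cos²φ.
True area of district: 34800 × cos²(64.5°) = 34800 × 0.1853 = 6450 km².
True area of national park: 210000 × cos²(46.8°) = 210000 × 0.4686 = 98410 km².
Ratio = 6450 / 98410 ≈ 0.0655.

0.0655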